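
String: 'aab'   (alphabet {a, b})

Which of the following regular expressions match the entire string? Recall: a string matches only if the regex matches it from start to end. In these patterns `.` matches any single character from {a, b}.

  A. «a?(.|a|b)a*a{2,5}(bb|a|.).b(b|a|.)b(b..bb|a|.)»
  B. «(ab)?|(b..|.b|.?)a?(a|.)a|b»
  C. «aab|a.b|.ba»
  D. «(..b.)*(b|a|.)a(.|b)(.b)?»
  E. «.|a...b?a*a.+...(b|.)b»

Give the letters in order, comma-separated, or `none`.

A → no match
B → no match
C → match
D → match
E → no match

C, D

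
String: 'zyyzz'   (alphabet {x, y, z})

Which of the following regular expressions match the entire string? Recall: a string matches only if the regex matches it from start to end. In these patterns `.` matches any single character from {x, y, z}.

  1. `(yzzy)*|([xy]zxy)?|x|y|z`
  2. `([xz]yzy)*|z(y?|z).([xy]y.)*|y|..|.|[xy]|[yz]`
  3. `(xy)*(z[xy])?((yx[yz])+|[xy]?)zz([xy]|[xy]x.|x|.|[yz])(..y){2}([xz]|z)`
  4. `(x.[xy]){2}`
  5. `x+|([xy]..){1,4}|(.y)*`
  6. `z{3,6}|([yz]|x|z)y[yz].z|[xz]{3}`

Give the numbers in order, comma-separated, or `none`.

1 → no match
2 → no match
3 → no match
4 → no match — must start with 'x'
5 → no match
6 → match

6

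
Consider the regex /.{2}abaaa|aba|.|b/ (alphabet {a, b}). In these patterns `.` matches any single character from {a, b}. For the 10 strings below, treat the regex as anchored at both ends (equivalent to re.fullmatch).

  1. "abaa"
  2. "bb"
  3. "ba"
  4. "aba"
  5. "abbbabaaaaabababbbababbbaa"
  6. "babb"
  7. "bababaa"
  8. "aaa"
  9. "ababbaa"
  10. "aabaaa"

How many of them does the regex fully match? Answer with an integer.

1

1 → no match
2 → no match
3 → no match
4 → match
5 → no match
6 → no match
7 → no match
8 → no match
9 → no match
10 → no match
Total matched: 1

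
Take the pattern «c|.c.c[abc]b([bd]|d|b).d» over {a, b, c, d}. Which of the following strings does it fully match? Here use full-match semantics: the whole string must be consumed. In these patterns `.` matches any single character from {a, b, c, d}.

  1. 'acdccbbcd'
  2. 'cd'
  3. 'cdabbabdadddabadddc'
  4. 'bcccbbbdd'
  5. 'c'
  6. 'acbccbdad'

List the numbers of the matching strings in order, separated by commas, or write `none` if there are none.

1, 4, 5, 6

1. 'acdccbbcd' → match
2. 'cd' → no match
3 → no match
4. 'bcccbbbdd' → match
5. 'c' → match
6. 'acbccbdad' → match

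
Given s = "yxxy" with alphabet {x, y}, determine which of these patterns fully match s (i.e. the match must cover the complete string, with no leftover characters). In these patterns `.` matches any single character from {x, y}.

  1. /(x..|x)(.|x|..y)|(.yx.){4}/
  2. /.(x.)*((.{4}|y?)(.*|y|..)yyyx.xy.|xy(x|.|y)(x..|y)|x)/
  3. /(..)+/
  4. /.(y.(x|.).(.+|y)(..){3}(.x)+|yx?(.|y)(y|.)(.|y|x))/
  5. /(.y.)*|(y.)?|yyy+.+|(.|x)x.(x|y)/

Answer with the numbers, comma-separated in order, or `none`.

3, 5

1 → no match
2 → no match
3 → match
4 → no match
5 → match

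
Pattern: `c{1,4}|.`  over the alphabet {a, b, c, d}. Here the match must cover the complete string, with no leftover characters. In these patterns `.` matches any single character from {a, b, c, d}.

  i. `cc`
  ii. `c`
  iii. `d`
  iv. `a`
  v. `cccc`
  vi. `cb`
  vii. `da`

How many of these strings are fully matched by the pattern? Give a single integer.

i → match
ii → match
iii → match
iv → match
v → match
vi → no match
vii → no match
Total matched: 5

5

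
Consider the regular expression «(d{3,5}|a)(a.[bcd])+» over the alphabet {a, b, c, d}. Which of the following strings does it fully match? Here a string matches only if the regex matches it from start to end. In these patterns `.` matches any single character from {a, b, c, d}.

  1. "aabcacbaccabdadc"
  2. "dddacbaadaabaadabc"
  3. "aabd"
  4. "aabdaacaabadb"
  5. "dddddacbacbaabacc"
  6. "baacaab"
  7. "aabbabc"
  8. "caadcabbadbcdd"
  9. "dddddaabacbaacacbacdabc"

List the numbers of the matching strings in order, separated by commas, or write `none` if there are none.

1 → match
2 → match
3 → match
4 → match
5 → match
6 → no match
7 → match
8 → no match
9 → match

1, 2, 3, 4, 5, 7, 9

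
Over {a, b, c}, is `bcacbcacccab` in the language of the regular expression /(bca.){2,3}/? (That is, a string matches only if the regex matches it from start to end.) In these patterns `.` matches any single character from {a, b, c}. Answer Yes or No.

No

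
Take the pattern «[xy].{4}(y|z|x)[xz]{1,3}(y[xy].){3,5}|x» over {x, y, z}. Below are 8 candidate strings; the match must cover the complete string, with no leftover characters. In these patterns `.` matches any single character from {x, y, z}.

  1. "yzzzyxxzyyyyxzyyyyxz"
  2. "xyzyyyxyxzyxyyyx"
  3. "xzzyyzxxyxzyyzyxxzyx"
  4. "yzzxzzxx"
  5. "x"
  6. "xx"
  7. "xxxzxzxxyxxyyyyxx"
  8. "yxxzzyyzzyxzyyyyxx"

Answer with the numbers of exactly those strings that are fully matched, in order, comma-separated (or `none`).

1, 2, 5, 7

1 → match
2 → match
3 → no match
4 → no match
5 → match
6 → no match
7 → match
8 → no match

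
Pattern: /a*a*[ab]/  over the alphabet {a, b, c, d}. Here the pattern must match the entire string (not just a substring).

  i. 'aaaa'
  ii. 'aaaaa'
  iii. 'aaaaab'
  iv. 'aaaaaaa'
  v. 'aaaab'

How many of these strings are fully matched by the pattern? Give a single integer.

5

i → match
ii → match
iii → match
iv → match
v → match
Total matched: 5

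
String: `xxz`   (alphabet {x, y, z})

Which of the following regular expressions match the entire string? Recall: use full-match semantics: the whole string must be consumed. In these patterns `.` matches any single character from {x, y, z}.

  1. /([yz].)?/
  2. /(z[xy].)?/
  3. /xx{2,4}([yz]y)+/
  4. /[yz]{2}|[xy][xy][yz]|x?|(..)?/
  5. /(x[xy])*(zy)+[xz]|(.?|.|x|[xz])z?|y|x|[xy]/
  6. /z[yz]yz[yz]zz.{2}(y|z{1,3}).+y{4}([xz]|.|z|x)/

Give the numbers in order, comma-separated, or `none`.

1 → no match
2 → no match
3 → no match — must end with `y`
4 → match
5 → no match
6 → no match — must start with `z`

4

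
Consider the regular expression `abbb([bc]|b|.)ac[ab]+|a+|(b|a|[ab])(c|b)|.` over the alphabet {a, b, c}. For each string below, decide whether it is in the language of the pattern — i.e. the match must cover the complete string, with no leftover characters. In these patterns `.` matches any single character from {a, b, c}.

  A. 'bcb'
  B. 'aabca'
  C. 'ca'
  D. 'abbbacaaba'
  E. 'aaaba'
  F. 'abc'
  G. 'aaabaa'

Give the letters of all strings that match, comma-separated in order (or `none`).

none

A → no match
B → no match
C → no match
D → no match
E → no match
F → no match
G → no match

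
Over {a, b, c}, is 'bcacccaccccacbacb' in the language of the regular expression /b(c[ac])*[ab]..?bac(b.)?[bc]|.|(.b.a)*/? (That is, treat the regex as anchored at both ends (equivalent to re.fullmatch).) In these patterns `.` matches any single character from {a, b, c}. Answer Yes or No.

Yes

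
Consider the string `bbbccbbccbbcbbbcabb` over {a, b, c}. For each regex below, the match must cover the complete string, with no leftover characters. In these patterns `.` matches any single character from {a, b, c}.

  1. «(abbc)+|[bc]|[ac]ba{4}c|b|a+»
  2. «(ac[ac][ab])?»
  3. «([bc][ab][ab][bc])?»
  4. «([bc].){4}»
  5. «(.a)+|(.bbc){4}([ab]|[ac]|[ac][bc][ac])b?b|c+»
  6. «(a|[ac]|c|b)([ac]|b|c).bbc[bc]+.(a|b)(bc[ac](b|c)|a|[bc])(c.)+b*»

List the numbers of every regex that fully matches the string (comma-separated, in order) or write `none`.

1 → no match
2 → no match
3 → no match
4 → no match
5 → match
6 → no match

5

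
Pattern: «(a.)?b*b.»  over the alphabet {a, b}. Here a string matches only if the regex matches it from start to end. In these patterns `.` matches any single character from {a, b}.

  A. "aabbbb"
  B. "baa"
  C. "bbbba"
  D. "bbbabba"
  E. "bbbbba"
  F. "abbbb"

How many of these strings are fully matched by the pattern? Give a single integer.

4

A → match
B → no match
C → match
D → no match
E → match
F → match
Total matched: 4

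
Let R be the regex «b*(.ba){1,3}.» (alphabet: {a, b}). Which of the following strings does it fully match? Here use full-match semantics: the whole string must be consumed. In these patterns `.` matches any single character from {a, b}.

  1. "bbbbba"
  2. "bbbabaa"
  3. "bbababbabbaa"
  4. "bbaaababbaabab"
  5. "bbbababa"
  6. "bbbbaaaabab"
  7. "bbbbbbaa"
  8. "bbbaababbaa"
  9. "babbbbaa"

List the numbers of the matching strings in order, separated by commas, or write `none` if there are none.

2, 3, 7, 8

1. "bbbbba" → no match
2. "bbbabaa" → match
3. "bbababbabbaa" → match
4 → no match
5. "bbbababa" → no match
6. "bbbbaaaabab" → no match
7. "bbbbbbaa" → match
8. "bbbaababbaa" → match
9. "babbbbaa" → no match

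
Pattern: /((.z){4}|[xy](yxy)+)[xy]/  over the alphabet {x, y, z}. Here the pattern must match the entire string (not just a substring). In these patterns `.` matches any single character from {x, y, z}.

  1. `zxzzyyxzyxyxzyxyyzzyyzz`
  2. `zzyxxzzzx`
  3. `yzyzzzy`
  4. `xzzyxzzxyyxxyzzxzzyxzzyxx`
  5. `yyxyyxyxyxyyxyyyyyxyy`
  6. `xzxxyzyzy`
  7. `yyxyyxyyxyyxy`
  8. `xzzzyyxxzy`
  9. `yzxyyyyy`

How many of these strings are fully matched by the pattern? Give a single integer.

1 → no match
2 → no match
3 → no match
4 → no match
5 → no match
6 → no match
7 → no match
8 → no match
9 → no match
Total matched: 0

0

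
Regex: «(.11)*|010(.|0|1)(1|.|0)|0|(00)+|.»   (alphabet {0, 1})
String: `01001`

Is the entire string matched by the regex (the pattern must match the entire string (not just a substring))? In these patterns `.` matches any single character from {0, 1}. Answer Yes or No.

Yes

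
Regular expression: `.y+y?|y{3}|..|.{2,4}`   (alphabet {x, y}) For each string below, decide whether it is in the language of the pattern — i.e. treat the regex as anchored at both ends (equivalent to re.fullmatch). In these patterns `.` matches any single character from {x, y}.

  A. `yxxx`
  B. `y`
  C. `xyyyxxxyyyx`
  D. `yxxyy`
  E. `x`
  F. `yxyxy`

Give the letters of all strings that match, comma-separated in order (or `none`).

A → match
B → no match
C → no match
D → no match
E → no match
F → no match

A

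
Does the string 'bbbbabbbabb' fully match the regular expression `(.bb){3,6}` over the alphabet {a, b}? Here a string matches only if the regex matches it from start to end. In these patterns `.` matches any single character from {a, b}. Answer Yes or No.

No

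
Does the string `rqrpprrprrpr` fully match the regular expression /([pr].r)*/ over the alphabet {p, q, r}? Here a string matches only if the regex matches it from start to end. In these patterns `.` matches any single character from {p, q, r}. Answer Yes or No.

Yes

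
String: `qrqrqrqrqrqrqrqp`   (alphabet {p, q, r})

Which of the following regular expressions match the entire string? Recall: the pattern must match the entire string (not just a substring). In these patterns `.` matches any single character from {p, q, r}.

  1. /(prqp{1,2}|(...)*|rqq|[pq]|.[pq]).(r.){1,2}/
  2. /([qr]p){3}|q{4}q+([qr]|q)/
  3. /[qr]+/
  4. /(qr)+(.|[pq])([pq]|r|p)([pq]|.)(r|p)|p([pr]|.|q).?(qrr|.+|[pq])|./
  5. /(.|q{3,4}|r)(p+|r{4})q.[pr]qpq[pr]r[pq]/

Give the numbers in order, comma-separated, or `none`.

1 → no match
2 → no match
3 → no match
4 → match
5 → no match

4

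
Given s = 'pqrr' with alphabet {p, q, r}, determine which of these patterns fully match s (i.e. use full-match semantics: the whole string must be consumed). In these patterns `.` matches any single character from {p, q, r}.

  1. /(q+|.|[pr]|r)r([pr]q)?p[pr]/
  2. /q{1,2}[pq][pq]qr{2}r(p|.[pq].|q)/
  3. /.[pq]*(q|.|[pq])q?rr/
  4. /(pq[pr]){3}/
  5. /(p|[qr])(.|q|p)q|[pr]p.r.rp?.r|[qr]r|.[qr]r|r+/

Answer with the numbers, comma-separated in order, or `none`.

1 → no match
2 → no match — must start with 'q'
3 → match
4 → no match
5 → no match

3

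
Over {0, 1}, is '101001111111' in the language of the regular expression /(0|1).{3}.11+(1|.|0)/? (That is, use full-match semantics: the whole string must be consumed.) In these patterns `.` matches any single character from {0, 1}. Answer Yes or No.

Yes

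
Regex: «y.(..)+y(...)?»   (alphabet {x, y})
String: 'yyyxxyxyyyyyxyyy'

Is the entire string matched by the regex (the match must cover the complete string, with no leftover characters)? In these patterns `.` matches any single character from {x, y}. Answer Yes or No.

No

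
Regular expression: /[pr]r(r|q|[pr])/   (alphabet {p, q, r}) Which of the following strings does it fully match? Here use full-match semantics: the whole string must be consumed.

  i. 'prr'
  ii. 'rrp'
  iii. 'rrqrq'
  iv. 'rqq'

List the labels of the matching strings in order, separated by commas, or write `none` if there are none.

i. 'prr' → match
ii. 'rrp' → match
iii. 'rrqrq' → no match
iv. 'rqq' → no match

i, ii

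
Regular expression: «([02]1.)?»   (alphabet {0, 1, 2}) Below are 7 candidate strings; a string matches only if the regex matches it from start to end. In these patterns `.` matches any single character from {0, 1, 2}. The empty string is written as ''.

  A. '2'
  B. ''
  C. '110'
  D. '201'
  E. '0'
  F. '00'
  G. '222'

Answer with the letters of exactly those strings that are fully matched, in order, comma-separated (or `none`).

A → no match
B → match
C → no match
D → no match
E → no match
F → no match
G → no match

B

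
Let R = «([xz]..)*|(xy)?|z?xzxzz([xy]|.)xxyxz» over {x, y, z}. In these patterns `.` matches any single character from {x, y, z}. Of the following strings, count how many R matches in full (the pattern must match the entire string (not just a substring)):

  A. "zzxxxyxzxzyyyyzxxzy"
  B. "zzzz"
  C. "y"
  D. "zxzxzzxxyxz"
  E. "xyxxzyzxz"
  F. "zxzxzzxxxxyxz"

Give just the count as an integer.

1

A → no match
B → no match
C → no match
D → no match
E → match
F → no match
Total matched: 1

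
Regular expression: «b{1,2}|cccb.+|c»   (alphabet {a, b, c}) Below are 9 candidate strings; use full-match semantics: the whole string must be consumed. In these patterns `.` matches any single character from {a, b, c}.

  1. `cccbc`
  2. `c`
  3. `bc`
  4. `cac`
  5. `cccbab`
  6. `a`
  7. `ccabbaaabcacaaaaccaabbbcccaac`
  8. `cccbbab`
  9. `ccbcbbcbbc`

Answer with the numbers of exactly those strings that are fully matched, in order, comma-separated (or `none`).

1 → match
2 → match
3 → no match
4 → no match
5 → match
6 → no match
7 → no match
8 → match
9 → no match

1, 2, 5, 8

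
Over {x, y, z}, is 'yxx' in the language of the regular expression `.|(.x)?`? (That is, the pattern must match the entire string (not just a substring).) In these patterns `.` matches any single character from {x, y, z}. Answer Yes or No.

No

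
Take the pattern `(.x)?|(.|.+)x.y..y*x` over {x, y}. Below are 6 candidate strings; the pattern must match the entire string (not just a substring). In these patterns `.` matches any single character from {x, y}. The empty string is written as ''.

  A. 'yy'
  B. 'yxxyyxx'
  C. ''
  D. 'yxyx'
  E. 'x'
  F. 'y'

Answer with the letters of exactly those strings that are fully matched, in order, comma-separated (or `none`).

B, C

A. 'yy' → no match
B. 'yxxyyxx' → match
C. '' → match
D. 'yxyx' → no match
E. 'x' → no match
F. 'y' → no match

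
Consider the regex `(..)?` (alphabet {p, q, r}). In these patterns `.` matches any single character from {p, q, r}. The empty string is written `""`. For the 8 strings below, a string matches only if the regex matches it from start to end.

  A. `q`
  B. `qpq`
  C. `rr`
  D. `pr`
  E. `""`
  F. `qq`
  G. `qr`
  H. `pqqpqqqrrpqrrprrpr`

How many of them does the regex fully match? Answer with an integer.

5

A. `q` → no match
B. `qpq` → no match
C. `rr` → match
D. `pr` → match
E. `""` → match
F. `qq` → match
G. `qr` → match
H → no match
Total matched: 5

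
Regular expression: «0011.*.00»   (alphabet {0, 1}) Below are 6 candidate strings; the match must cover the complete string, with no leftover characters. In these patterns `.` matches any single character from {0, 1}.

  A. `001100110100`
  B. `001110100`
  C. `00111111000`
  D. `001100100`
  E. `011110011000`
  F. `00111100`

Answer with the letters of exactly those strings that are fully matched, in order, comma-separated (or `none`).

A → match
B → match
C → match
D → match
E → no match — must start with `0011`
F → match

A, B, C, D, F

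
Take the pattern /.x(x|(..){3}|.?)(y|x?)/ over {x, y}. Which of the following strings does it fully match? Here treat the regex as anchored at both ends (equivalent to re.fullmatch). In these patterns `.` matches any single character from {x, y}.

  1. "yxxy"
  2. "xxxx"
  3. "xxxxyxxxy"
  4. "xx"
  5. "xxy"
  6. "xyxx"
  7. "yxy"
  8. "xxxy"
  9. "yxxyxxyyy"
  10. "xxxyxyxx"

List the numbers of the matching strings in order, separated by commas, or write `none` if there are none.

1. "yxxy" → match
2. "xxxx" → match
3. "xxxxyxxxy" → match
4. "xx" → match
5. "xxy" → match
6. "xyxx" → no match
7. "yxy" → match
8. "xxxy" → match
9. "yxxyxxyyy" → match
10. "xxxyxyxx" → match

1, 2, 3, 4, 5, 7, 8, 9, 10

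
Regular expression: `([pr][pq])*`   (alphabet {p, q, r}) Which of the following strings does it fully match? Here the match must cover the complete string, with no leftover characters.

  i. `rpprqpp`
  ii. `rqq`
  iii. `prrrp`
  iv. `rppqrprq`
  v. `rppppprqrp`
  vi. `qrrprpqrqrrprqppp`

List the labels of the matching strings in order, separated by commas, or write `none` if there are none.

i → no match
ii → no match
iii → no match
iv → match
v → match
vi → no match

iv, v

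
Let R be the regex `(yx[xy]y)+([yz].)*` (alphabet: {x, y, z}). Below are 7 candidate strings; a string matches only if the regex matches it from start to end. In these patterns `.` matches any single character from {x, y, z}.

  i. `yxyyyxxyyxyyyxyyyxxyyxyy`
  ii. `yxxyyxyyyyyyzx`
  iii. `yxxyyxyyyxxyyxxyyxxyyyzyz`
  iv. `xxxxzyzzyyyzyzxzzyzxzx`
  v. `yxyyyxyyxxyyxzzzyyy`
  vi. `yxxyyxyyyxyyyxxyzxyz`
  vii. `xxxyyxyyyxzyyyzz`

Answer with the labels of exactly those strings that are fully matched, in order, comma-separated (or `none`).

i, ii, vi

i → match
ii → match
iii → no match
iv → no match — must start with `yx`
v → no match
vi → match
vii → no match — must start with `yx`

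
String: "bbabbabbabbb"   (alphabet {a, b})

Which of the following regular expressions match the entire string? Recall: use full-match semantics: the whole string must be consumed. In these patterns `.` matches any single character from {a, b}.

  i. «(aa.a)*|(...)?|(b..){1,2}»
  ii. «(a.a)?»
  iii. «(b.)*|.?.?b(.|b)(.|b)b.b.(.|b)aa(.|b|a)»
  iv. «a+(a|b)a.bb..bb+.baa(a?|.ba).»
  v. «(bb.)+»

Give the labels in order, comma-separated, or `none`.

v

i → no match
ii → no match
iii → no match
iv → no match — must start with "a"
v → match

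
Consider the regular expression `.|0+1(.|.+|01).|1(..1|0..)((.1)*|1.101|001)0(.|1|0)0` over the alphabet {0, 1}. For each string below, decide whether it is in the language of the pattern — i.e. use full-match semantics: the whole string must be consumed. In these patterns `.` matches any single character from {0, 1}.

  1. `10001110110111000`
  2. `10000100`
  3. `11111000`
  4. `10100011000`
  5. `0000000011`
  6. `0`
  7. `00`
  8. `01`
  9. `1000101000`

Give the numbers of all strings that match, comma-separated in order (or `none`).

1 → no match
2 → no match
3 → no match
4 → no match
5 → no match
6 → match
7 → no match
8 → no match
9 → no match

6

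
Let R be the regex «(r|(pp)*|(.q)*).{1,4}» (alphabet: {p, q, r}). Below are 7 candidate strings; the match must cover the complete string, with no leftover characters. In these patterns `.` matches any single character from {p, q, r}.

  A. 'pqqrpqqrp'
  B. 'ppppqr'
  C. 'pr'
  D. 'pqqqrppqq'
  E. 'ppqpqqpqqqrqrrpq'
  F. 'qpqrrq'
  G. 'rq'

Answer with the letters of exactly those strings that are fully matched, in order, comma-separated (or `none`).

A → no match
B → match
C → match
D → no match
E → no match
F → no match
G → match

B, C, G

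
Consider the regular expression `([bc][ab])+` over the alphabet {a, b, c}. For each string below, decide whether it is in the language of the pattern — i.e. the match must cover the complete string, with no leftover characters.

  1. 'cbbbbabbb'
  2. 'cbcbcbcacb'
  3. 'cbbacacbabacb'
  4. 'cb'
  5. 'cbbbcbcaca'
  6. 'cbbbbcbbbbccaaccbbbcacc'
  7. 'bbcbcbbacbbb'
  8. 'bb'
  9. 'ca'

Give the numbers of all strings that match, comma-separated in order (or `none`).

2, 4, 5, 7, 8, 9

1 → no match
2 → match
3 → no match
4 → match
5 → match
6 → no match
7 → match
8 → match
9 → match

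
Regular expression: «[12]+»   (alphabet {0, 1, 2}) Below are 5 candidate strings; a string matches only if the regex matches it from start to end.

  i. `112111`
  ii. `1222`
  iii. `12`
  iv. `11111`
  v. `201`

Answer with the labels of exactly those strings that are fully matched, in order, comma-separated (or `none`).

i → match
ii → match
iii → match
iv → match
v → no match

i, ii, iii, iv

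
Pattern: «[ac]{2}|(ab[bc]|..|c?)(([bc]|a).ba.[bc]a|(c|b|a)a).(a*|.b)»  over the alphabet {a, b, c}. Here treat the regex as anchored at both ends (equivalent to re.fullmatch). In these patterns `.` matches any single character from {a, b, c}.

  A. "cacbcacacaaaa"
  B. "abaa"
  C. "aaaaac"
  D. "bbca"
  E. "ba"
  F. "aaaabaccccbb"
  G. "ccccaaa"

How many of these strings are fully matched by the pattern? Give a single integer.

A → no match
B → no match
C → no match
D → no match
E → no match
F → no match
G → no match
Total matched: 0

0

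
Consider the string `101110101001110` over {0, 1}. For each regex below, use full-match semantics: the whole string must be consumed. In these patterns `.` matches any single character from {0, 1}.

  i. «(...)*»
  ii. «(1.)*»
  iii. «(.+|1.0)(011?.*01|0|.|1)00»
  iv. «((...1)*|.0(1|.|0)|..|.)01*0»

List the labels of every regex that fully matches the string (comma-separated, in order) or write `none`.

i

i → match
ii → no match
iii → no match — must end with `00`
iv → no match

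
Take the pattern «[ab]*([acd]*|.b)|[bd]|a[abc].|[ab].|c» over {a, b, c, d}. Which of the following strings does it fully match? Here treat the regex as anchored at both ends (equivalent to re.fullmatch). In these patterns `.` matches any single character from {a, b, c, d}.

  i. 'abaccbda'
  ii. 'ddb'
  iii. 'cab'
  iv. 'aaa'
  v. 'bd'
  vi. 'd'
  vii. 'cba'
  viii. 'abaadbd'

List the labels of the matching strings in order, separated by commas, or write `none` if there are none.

i → no match
ii → no match
iii → no match
iv → match
v → match
vi → match
vii → no match
viii → no match

iv, v, vi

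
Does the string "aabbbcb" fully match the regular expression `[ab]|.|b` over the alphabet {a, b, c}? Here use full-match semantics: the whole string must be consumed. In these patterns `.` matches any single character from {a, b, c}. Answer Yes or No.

No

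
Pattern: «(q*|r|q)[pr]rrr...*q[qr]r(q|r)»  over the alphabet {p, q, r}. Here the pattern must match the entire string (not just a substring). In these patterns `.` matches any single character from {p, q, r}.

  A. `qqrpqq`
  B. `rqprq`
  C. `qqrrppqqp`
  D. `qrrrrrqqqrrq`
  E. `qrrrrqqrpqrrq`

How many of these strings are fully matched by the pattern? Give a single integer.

2

A → no match
B → no match
C → no match
D → match
E → match
Total matched: 2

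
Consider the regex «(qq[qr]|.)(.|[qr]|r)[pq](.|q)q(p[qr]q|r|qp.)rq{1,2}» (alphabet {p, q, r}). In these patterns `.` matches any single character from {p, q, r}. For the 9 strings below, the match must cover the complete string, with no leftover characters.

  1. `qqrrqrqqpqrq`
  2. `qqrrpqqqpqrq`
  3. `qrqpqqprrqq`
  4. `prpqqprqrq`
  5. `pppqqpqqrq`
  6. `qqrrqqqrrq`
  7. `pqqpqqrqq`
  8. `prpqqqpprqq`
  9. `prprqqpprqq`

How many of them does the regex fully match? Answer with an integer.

1 → match
2 → match
3 → match
4 → match
5 → match
6 → match
7 → no match
8 → match
9 → match
Total matched: 8

8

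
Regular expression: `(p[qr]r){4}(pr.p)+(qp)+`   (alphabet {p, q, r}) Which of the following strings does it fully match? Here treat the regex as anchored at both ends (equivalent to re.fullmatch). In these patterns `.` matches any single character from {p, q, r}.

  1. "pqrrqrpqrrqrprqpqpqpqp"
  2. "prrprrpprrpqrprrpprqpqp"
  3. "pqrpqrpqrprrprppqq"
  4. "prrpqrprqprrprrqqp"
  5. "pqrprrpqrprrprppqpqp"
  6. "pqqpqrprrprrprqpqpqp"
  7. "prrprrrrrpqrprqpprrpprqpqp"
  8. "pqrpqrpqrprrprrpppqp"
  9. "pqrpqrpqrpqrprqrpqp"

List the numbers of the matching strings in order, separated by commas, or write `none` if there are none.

1 → no match
2 → no match
3 → no match — must end with "qp"
4 → no match
5 → match
6 → no match
7 → no match
8 → no match
9 → no match

5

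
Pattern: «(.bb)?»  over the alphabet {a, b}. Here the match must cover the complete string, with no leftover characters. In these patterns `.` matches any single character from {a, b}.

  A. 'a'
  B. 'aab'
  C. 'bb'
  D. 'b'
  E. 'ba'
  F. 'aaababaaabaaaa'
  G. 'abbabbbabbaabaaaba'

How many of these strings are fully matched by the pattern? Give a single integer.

A. 'a' → no match
B. 'aab' → no match
C. 'bb' → no match
D. 'b' → no match
E. 'ba' → no match
F → no match
G → no match
Total matched: 0

0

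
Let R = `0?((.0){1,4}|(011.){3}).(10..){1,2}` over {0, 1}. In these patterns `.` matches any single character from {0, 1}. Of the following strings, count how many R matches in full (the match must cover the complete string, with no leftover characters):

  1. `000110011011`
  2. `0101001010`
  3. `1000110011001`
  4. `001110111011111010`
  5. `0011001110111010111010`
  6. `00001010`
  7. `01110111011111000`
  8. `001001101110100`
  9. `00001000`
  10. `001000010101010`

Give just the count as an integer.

1 → match
2 → match
3 → match
4 → match
5 → match
6 → match
7 → match
8 → no match
9 → match
10 → match
Total matched: 9

9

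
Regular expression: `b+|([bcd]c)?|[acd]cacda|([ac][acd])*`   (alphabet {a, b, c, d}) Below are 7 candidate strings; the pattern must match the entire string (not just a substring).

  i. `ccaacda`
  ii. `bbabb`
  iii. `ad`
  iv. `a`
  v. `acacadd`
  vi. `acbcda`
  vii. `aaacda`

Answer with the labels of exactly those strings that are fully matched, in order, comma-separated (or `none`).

i → no match
ii → no match
iii → match
iv → no match
v → no match
vi → no match
vii → no match

iii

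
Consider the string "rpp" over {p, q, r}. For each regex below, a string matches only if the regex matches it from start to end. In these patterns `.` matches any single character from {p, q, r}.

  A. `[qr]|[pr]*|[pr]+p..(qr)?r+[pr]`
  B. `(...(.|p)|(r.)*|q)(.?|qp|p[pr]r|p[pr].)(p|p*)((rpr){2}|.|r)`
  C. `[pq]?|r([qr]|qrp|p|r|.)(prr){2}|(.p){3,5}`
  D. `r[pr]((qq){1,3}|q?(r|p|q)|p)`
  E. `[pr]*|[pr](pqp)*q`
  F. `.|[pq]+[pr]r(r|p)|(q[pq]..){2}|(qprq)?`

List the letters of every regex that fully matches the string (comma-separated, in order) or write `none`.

A → match
B → match
C → no match
D → match
E → match
F → no match

A, B, D, E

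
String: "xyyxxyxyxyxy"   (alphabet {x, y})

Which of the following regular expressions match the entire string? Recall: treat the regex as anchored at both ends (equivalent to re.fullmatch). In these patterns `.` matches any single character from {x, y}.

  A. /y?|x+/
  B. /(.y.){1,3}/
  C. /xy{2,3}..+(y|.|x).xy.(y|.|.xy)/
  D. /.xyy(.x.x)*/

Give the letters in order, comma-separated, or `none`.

A → no match
B → no match
C → match
D → no match

C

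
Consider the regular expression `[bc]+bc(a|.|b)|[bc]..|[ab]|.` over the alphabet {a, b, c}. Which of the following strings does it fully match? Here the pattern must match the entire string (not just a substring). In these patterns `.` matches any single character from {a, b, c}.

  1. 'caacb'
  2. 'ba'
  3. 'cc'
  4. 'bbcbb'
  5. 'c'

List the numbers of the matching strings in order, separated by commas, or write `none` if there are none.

5

1 → no match
2 → no match
3 → no match
4 → no match
5 → match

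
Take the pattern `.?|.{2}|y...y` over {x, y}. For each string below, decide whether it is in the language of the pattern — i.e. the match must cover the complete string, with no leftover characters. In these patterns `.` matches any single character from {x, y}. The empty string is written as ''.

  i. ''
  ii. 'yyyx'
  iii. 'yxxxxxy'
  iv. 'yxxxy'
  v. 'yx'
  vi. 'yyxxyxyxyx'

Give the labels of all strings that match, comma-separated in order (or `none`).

i, iv, v

i → match
ii → no match
iii → no match
iv → match
v → match
vi → no match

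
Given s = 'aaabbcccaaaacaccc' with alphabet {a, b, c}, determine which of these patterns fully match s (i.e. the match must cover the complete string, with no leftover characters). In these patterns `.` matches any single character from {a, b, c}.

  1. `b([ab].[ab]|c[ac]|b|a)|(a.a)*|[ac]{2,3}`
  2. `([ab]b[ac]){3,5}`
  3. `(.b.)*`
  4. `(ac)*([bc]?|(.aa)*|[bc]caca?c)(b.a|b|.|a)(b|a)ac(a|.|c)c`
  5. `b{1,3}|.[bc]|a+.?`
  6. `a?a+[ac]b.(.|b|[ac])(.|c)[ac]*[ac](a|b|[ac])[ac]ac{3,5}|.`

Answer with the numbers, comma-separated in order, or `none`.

6

1 → no match
2 → no match
3 → no match
4 → no match
5 → no match
6 → match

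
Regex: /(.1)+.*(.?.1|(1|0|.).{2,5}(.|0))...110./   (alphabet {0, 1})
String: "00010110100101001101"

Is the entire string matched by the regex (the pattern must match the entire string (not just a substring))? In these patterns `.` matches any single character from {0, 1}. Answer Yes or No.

No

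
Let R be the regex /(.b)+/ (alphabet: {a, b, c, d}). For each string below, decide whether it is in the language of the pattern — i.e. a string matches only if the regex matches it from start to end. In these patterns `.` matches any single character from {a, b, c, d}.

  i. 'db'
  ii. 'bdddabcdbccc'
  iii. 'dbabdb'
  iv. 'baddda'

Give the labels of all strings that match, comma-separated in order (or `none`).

i → match
ii → no match — must end with 'b'
iii → match
iv → no match — must end with 'b'

i, iii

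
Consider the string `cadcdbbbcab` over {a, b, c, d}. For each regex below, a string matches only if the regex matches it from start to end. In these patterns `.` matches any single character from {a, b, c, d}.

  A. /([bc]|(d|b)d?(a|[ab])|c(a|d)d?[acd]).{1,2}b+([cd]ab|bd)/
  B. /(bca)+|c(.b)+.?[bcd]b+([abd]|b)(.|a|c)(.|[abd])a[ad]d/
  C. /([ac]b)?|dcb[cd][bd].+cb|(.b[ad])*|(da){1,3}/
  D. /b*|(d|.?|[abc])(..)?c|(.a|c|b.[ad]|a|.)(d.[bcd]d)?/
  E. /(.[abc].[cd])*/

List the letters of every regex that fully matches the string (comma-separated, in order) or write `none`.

A

A → match
B → no match
C → no match
D → no match
E → no match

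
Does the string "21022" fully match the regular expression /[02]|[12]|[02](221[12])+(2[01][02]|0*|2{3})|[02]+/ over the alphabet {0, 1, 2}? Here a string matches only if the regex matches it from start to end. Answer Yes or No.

No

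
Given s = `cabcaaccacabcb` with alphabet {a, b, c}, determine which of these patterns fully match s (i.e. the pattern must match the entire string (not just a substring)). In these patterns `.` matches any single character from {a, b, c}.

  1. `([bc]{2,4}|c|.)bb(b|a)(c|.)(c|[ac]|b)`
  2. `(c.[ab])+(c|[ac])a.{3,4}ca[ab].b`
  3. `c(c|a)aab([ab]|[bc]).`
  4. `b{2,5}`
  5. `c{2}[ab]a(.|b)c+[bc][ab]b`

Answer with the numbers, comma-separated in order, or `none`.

2

1 → no match
2 → match
3 → no match
4 → no match — must start with `b`
5 → no match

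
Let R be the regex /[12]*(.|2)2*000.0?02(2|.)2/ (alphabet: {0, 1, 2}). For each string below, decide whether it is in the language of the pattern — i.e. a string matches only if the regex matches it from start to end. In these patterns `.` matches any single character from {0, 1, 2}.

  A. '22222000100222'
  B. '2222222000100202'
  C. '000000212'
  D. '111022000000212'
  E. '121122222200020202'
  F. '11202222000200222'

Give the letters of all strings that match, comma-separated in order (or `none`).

A → match
B → match
C. '000000212' → match
D → match
E → match
F → match

A, B, C, D, E, F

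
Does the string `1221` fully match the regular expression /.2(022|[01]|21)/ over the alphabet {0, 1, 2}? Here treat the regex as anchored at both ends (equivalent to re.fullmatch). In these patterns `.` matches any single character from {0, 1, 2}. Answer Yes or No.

Yes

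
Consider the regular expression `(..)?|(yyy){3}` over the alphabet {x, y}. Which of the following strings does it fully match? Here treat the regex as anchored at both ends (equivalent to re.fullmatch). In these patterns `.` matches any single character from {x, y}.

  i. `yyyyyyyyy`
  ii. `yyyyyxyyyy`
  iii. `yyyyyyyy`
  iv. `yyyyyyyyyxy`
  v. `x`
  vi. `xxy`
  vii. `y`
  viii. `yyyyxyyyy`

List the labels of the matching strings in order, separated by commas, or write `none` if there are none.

i → match
ii → no match
iii → no match
iv → no match
v → no match
vi → no match
vii → no match
viii → no match

i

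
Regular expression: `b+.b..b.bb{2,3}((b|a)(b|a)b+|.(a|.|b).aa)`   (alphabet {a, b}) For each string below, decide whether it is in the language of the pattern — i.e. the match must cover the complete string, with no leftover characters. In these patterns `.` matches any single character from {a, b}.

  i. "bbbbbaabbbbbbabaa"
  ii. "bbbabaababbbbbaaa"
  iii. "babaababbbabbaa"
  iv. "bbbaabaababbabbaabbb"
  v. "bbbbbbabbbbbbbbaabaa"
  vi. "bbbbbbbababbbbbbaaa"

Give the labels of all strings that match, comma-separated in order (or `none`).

i → match
ii → match
iii → match
iv → no match
v → match
vi → match

i, ii, iii, v, vi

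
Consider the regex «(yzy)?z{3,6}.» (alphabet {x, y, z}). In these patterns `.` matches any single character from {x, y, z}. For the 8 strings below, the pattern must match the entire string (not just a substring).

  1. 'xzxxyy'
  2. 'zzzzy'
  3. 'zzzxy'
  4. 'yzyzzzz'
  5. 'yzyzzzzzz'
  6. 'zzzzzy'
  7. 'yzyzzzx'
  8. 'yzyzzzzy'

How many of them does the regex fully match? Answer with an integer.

1 → no match
2 → match
3 → no match
4 → match
5 → match
6 → match
7 → match
8 → match
Total matched: 6

6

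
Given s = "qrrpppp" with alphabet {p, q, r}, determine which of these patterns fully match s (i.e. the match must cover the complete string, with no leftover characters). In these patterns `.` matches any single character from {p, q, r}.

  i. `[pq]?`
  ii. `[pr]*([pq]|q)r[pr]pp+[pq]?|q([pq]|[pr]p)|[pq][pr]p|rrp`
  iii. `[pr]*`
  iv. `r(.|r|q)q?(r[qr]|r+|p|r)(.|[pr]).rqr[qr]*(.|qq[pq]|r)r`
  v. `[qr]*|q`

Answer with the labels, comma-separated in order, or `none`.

i → no match
ii → match
iii → no match
iv → no match — must start with "r"
v → no match

ii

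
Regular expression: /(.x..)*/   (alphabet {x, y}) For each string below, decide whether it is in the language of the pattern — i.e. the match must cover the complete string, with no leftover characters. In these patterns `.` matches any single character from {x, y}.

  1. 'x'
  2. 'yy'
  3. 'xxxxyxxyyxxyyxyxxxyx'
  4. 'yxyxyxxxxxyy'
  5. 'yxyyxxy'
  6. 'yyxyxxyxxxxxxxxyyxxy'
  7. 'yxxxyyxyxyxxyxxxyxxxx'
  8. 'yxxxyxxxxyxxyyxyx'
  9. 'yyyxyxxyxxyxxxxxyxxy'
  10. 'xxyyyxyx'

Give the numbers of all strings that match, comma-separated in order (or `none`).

1. 'x' → no match
2. 'yy' → no match
3 → match
4. 'yxyxyxxxxxyy' → match
5. 'yxyyxxy' → no match
6 → no match
7 → no match
8 → no match
9 → no match
10. 'xxyyyxyx' → match

3, 4, 10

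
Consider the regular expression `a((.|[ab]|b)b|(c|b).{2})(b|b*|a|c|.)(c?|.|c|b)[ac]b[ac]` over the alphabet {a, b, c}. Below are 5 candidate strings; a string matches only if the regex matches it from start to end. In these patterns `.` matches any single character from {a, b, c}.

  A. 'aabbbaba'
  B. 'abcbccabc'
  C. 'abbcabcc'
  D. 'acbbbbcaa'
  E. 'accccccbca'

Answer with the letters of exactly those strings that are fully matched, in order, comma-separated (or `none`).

A. 'aabbbaba' → match
B. 'abcbccabc' → match
C. 'abbcabcc' → no match
D. 'acbbbbcaa' → no match
E. 'accccccbca' → no match

A, B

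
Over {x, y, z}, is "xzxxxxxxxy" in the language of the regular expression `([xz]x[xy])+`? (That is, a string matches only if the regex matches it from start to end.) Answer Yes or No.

No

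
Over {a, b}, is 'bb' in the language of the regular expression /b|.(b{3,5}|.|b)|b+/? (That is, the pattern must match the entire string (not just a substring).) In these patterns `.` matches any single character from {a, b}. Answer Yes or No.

Yes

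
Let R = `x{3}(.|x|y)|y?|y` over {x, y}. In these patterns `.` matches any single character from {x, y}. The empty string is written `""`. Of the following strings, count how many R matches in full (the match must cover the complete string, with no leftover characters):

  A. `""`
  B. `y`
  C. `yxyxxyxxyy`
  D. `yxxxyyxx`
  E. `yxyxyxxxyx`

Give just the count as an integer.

A → match
B → match
C → no match
D → no match
E → no match
Total matched: 2

2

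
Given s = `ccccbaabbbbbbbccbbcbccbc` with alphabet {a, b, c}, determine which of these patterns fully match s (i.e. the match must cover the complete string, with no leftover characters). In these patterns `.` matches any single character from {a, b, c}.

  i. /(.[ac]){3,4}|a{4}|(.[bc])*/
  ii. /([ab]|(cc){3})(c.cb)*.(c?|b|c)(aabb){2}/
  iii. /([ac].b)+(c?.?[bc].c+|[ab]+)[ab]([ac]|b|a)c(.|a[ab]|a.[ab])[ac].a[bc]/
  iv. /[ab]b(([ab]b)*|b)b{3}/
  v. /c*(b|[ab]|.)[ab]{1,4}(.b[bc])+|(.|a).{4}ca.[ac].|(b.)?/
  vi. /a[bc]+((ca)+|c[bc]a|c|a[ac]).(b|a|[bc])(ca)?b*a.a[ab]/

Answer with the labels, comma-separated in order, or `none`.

v

i → no match
ii → no match — must end with `aabb`
iii → no match
iv → no match — must end with `b`
v → match
vi → no match — must start with `a`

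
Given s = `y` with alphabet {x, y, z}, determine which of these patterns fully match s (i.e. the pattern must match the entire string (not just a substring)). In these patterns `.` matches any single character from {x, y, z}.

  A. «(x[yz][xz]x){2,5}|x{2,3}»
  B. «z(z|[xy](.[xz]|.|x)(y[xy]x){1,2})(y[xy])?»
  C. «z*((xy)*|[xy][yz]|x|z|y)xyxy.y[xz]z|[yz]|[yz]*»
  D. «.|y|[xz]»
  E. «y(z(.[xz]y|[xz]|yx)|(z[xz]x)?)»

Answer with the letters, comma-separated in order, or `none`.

C, D, E

A → no match — must start with `x`
B → no match — must start with `z`
C → match
D → match
E → match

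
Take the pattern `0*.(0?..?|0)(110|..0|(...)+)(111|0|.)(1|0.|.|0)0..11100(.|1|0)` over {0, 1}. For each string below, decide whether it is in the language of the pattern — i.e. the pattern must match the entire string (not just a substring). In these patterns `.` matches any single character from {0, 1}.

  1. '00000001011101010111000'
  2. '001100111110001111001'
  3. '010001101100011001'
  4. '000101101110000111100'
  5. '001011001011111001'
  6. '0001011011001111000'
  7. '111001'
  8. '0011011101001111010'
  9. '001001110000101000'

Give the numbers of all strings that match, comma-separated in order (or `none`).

1, 2, 5, 6

1 → match
2 → match
3 → no match
4 → no match
5 → match
6 → match
7 → no match
8 → no match
9 → no match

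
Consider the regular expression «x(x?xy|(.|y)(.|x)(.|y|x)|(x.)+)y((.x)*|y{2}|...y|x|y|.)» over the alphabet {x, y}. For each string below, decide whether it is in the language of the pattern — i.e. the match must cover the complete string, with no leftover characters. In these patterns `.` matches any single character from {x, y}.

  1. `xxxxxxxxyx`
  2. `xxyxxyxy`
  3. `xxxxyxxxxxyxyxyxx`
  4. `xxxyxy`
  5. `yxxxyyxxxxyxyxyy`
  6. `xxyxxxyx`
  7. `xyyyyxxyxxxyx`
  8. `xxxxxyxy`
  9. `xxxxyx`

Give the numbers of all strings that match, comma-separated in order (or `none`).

1. `xxxxxxxxyx` → no match
2. `xxyxxyxy` → no match
3 → no match
4. `xxxyxy` → no match
5 → no match — must start with `x`
6. `xxyxxxyx` → no match
7 → match
8. `xxxxxyxy` → no match
9. `xxxxyx` → match

7, 9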